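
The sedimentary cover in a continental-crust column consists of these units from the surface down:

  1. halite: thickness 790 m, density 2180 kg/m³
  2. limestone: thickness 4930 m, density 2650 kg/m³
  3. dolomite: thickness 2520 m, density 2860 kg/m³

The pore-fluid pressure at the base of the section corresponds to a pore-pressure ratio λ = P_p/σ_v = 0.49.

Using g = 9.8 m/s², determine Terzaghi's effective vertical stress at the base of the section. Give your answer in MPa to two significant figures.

110 MPa

Overburden (lithostatic) stress σ_v:
halite: 2180 kg/m³ × 9.8 m/s² × 790 m = 1.688×10^7 Pa = 16.88 MPa
limestone: 2650 kg/m³ × 9.8 m/s² × 4930 m = 1.280×10^8 Pa = 128.0 MPa
dolomite: 2860 kg/m³ × 9.8 m/s² × 2520 m = 7.063×10^7 Pa = 70.63 MPa
Total = 16.88 + 128.0 + 70.63 = 215.54 MPa
Pore pressure P_p = λ·σ_v = 0.49 × 215.5 MPa = 105.6 MPa
Effective stress σ' = σ_v − P_p = 215.5 − 105.6 = 109.93 MPa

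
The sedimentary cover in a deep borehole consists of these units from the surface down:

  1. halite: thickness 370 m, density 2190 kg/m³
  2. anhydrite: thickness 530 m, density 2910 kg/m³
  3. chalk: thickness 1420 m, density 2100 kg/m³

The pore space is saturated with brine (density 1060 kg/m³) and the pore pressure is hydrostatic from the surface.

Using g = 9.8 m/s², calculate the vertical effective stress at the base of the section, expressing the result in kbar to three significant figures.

0.282 kbar

Overburden (lithostatic) stress σ_v:
halite: 2190 kg/m³ × 9.8 m/s² × 370 m = 7.941×10^6 Pa = 7.941 MPa
anhydrite: 2910 kg/m³ × 9.8 m/s² × 530 m = 1.511×10^7 Pa = 15.11 MPa
chalk: 2100 kg/m³ × 9.8 m/s² × 1420 m = 2.922×10^7 Pa = 29.22 MPa
Total = 7.941 + 15.11 + 29.22 = 52.279 MPa
Pore pressure P_p = 1060 kg/m³ × 9.8 m/s² × 2320 m = 2.410×10^7 Pa = 24.10 MPa
Effective stress σ' = σ_v − P_p = 52.28 − 24.10 = 28.179 MPa = 0.28179 kbar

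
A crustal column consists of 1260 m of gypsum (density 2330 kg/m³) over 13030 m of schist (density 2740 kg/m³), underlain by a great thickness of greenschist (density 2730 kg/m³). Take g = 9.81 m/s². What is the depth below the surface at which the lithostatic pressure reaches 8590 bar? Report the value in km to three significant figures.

Pressure at base of upper layers: 2330×9.81×1260 + 2740×9.81×13030 = 3.790×10^8 Pa = 3790 bar
Remaining pressure to be supplied by greenschist: 8.590×10^8 − 3.790×10^8 = 4.800×10^8 Pa
Additional depth in greenschist = 4.800×10^8 Pa / (2730 kg/m³ × 9.81 m/s²) = 17922 m
Total depth = 14290 m + 17922 m = 32212 m
= 32.212 km

32.2 km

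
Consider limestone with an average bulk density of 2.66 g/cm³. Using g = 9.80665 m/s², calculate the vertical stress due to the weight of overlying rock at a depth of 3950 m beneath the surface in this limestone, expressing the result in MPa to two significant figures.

100 MPa

limestone: 2660 kg/m³ × 9.80665 m/s² × 3950 m = 1.030×10^8 Pa = 103.0 MPa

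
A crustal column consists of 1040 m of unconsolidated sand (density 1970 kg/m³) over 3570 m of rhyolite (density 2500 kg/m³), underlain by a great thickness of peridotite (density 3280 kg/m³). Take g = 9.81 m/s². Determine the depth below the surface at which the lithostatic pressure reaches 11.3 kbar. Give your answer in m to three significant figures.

Pressure at base of upper layers: 1970×9.81×1040 + 2500×9.81×3570 = 1.077×10^8 Pa = 1.077 kbar
Remaining pressure to be supplied by peridotite: 1.130×10^9 − 1.077×10^8 = 1.022×10^9 Pa
Additional depth in peridotite = 1.022×10^9 Pa / (3280 kg/m³ × 9.81 m/s²) = 31773 m
Total depth = 4610 m + 31773 m = 36383 m

36400 m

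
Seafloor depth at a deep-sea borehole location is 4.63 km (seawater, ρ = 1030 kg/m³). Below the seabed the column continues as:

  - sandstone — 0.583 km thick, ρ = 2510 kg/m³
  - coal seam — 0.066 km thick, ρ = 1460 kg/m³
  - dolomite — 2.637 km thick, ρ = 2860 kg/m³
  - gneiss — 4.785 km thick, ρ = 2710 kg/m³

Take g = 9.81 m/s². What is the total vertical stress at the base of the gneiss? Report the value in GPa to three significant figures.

seawater: 1030 kg/m³ × 9.81 m/s² × 4630 m = 4.678×10^7 Pa = 0.04678 GPa
sandstone: 2510 kg/m³ × 9.81 m/s² × 583 m = 1.436×10^7 Pa = 0.01436 GPa
coal seam: 1460 kg/m³ × 9.81 m/s² × 66 m = 9.453×10^5 Pa = 9.453×10^-4 GPa
dolomite: 2860 kg/m³ × 9.81 m/s² × 2637 m = 7.399×10^7 Pa = 0.07399 GPa
gneiss: 2710 kg/m³ × 9.81 m/s² × 4785 m = 1.272×10^8 Pa = 0.1272 GPa
Total = 0.04678 + 0.01436 + 9.453×10^-4 + 0.07399 + 0.1272 = 0.26328 GPa

0.263 GPa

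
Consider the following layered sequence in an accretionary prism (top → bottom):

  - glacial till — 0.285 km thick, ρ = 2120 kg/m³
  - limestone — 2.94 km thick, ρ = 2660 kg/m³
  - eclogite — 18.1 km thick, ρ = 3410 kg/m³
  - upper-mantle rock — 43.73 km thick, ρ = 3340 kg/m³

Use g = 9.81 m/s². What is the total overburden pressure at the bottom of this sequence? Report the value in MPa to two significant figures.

glacial till: 2120 kg/m³ × 9.81 m/s² × 285 m = 5.927×10^6 Pa = 5.927 MPa
limestone: 2660 kg/m³ × 9.81 m/s² × 2940 m = 7.672×10^7 Pa = 76.72 MPa
eclogite: 3410 kg/m³ × 9.81 m/s² × 18100 m = 6.055×10^8 Pa = 605.5 MPa
upper-mantle rock: 3340 kg/m³ × 9.81 m/s² × 43730 m = 1.433×10^9 Pa = 1433 MPa
Total = 5.927 + 76.72 + 605.5 + 1433 = 2121.0 MPa

2100 MPa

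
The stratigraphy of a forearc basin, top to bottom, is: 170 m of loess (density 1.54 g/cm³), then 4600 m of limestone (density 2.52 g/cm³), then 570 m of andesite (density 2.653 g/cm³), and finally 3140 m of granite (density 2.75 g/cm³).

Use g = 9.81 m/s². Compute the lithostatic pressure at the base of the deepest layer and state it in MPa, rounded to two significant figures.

loess: 1540 kg/m³ × 9.81 m/s² × 170 m = 2.568×10^6 Pa = 2.568 MPa
limestone: 2520 kg/m³ × 9.81 m/s² × 4600 m = 1.137×10^8 Pa = 113.7 MPa
andesite: 2653 kg/m³ × 9.81 m/s² × 570 m = 1.483×10^7 Pa = 14.83 MPa
granite: 2750 kg/m³ × 9.81 m/s² × 3140 m = 8.471×10^7 Pa = 84.71 MPa
Total = 2.568 + 113.7 + 14.83 + 84.71 = 215.83 MPa

220 MPa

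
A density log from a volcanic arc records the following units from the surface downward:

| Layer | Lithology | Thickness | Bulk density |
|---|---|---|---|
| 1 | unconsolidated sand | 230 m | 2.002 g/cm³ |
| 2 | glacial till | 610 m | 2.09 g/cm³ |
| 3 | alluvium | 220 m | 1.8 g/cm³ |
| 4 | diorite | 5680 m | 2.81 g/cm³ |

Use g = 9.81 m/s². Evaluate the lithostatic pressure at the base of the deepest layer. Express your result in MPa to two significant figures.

unconsolidated sand: 2002 kg/m³ × 9.81 m/s² × 230 m = 4.517×10^6 Pa = 4.517 MPa
glacial till: 2090 kg/m³ × 9.81 m/s² × 610 m = 1.251×10^7 Pa = 12.51 MPa
alluvium: 1800 kg/m³ × 9.81 m/s² × 220 m = 3.885×10^6 Pa = 3.885 MPa
diorite: 2810 kg/m³ × 9.81 m/s² × 5680 m = 1.566×10^8 Pa = 156.6 MPa
Total = 4.517 + 12.51 + 3.885 + 156.6 = 177.48 MPa

180 MPa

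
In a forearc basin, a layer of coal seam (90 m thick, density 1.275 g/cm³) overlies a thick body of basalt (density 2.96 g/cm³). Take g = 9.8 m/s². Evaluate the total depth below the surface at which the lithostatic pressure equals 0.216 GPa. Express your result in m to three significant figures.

Pressure at base of upper layers: 1275×9.8×90 = 1.125×10^6 Pa = 1.125×10^-3 GPa
Remaining pressure to be supplied by basalt: 2.160×10^8 − 1.125×10^6 = 2.149×10^8 Pa
Additional depth in basalt = 2.149×10^8 Pa / (2960 kg/m³ × 9.8 m/s²) = 7407.5 m
Total depth = 90 m + 7407.5 m = 7497.5 m

7500 m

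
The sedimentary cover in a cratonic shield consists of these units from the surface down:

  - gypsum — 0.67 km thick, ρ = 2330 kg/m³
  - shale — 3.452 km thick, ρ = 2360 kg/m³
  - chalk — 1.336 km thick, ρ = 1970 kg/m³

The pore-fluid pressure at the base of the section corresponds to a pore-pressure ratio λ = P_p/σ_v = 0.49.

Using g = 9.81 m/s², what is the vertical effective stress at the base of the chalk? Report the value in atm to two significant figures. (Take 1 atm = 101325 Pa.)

610 atm

Overburden (lithostatic) stress σ_v:
gypsum: 2330 kg/m³ × 9.81 m/s² × 670 m = 1.531×10^7 Pa = 15.31 MPa
shale: 2360 kg/m³ × 9.81 m/s² × 3452 m = 7.992×10^7 Pa = 79.92 MPa
chalk: 1970 kg/m³ × 9.81 m/s² × 1336 m = 2.582×10^7 Pa = 25.82 MPa
Total = 15.31 + 79.92 + 25.82 = 121.05 MPa
Pore pressure P_p = λ·σ_v = 0.49 × 121.1 MPa = 59.32 MPa
Effective stress σ' = σ_v − P_p = 121.1 − 59.32 = 61.737 MPa = 609.30 atm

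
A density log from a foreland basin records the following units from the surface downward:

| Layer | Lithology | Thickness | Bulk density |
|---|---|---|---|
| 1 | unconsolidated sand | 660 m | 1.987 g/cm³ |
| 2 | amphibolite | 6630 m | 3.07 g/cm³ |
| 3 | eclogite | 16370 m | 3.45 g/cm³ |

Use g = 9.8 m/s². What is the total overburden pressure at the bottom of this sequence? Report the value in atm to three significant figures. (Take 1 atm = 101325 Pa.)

7560 atm

unconsolidated sand: 1987 kg/m³ × 9.8 m/s² × 660 m = 1.285×10^7 Pa = 126.8 atm
amphibolite: 3070 kg/m³ × 9.8 m/s² × 6630 m = 1.995×10^8 Pa = 1969 atm
eclogite: 3450 kg/m³ × 9.8 m/s² × 16370 m = 5.535×10^8 Pa = 5462 atm
Total = 126.8 + 1969 + 5462 = 7557.8 atm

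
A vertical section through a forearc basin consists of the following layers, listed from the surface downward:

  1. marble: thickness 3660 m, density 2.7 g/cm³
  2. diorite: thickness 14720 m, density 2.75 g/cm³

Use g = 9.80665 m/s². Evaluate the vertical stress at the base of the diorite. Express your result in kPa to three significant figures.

494000 kPa

marble: 2700 kg/m³ × 9.80665 m/s² × 3660 m = 9.691×10^7 Pa = 96909 kPa
diorite: 2750 kg/m³ × 9.80665 m/s² × 14720 m = 3.970×10^8 Pa = 3.970×10^5 kPa
Total = 96909 + 3.970×10^5 = 4.9388×10^5 kPa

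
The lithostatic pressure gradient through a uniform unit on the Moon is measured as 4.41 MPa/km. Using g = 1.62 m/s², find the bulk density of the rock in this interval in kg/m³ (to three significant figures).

ρ = (dP/dz)/g = 4.41 MPa/km / 1.62 m/s² = 4410.0 Pa/m / 1.62 m/s² = 2722.2 kg/m³

2720 kg/m³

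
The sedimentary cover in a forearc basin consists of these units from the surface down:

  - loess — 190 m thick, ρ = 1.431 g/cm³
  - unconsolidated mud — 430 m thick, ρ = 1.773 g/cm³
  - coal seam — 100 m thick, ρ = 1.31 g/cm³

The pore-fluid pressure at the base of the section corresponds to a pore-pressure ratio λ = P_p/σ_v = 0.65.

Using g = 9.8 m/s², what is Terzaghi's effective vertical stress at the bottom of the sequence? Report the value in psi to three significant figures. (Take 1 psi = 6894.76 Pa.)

580 psi

Overburden (lithostatic) stress σ_v:
loess: 1431 kg/m³ × 9.8 m/s² × 190 m = 2.665×10^6 Pa = 2.665 MPa
unconsolidated mud: 1773 kg/m³ × 9.8 m/s² × 430 m = 7.471×10^6 Pa = 7.471 MPa
coal seam: 1310 kg/m³ × 9.8 m/s² × 100 m = 1.284×10^6 Pa = 1.284 MPa
Total = 2.665 + 7.471 + 1.284 = 11.420 MPa
Pore pressure P_p = λ·σ_v = 0.65 × 11.42 MPa = 7.423 MPa
Effective stress σ' = σ_v − P_p = 11.42 − 7.423 = 3.9969 MPa = 579.70 psi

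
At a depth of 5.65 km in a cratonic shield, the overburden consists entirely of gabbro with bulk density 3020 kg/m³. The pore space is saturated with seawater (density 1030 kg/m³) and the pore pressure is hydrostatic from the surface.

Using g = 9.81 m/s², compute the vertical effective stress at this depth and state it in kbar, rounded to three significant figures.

Overburden (lithostatic) stress σ_v:
gabbro: 3020 kg/m³ × 9.81 m/s² × 5650 m = 1.674×10^8 Pa = 167.4 MPa
Pore pressure P_p = 1030 kg/m³ × 9.81 m/s² × 5650 m = 5.709×10^7 Pa = 57.09 MPa
Effective stress σ' = σ_v − P_p = 167.4 − 57.09 = 110.30 MPa = 1.1030 kbar

1.10 kbar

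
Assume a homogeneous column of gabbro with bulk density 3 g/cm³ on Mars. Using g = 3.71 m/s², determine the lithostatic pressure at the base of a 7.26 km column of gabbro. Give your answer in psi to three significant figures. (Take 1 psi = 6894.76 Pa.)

gabbro: 3000 kg/m³ × 3.71 m/s² × 7260 m = 8.080×10^7 Pa = 11720 psi

11700 psi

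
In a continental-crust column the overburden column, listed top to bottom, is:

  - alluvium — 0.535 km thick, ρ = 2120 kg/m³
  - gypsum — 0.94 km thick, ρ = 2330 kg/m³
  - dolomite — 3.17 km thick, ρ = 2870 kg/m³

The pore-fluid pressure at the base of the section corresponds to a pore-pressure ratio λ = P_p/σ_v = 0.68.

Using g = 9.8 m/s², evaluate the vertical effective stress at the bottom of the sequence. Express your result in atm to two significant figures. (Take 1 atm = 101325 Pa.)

380 atm

Overburden (lithostatic) stress σ_v:
alluvium: 2120 kg/m³ × 9.8 m/s² × 535 m = 1.112×10^7 Pa = 11.12 MPa
gypsum: 2330 kg/m³ × 9.8 m/s² × 940 m = 2.146×10^7 Pa = 21.46 MPa
dolomite: 2870 kg/m³ × 9.8 m/s² × 3170 m = 8.916×10^7 Pa = 89.16 MPa
Total = 11.12 + 21.46 + 89.16 = 121.74 MPa
Pore pressure P_p = λ·σ_v = 0.68 × 121.7 MPa = 82.78 MPa
Effective stress σ' = σ_v − P_p = 121.7 − 82.78 = 38.956 MPa = 384.47 atm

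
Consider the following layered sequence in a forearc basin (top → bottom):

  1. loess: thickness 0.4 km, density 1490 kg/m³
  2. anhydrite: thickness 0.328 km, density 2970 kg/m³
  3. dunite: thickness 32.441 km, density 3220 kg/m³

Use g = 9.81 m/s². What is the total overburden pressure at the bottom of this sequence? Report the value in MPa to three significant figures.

loess: 1490 kg/m³ × 9.81 m/s² × 400 m = 5.847×10^6 Pa = 5.847 MPa
anhydrite: 2970 kg/m³ × 9.81 m/s² × 328 m = 9.557×10^6 Pa = 9.557 MPa
dunite: 3220 kg/m³ × 9.81 m/s² × 32441 m = 1.025×10^9 Pa = 1025 MPa
Total = 5.847 + 9.557 + 1025 = 1040.2 MPa

1040 MPa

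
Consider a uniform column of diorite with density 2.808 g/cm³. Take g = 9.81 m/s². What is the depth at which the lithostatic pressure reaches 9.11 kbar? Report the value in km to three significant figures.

h = P/(ρg) = 9.11 kbar / (2808 kg/m³ × 9.81 m/s²) = 9.110×10^8 Pa / 27546 Pa/m = 33071 m
= 33.071 km

33.1 km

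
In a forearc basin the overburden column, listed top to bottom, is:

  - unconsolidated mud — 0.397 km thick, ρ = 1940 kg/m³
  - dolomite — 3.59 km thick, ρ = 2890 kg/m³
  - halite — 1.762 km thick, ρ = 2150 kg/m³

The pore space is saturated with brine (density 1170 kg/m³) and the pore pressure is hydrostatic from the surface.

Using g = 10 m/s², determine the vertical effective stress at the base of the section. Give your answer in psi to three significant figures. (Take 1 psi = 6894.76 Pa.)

Overburden (lithostatic) stress σ_v:
unconsolidated mud: 1940 kg/m³ × 10 m/s² × 397 m = 7.702×10^6 Pa = 7.702 MPa
dolomite: 2890 kg/m³ × 10 m/s² × 3590 m = 1.038×10^8 Pa = 103.8 MPa
halite: 2150 kg/m³ × 10 m/s² × 1762 m = 3.788×10^7 Pa = 37.88 MPa
Total = 7.702 + 103.8 + 37.88 = 149.34 MPa
Pore pressure P_p = 1170 kg/m³ × 10 m/s² × 5749 m = 6.726×10^7 Pa = 67.26 MPa
Effective stress σ' = σ_v − P_p = 149.3 − 67.26 = 82.073 MPa = 11904 psi

11900 psi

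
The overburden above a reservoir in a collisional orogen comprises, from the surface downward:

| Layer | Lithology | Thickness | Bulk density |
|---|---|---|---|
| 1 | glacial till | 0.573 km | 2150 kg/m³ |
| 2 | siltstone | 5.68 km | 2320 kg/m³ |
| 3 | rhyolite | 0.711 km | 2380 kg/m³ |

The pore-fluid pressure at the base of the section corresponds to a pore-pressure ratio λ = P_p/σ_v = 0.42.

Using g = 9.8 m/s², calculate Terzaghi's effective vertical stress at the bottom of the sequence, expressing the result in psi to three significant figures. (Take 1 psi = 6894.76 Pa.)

Overburden (lithostatic) stress σ_v:
glacial till: 2150 kg/m³ × 9.8 m/s² × 573 m = 1.207×10^7 Pa = 12.07 MPa
siltstone: 2320 kg/m³ × 9.8 m/s² × 5680 m = 1.291×10^8 Pa = 129.1 MPa
rhyolite: 2380 kg/m³ × 9.8 m/s² × 711 m = 1.658×10^7 Pa = 16.58 MPa
Total = 12.07 + 129.1 + 16.58 = 157.80 MPa
Pore pressure P_p = λ·σ_v = 0.42 × 157.8 MPa = 66.27 MPa
Effective stress σ' = σ_v − P_p = 157.8 − 66.27 = 91.522 MPa = 13274 psi

13300 psi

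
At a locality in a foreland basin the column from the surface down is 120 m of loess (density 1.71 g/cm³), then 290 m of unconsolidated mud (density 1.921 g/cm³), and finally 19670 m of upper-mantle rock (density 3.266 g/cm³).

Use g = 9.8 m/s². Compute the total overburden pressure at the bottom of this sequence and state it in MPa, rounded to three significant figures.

637 MPa

loess: 1710 kg/m³ × 9.8 m/s² × 120 m = 2.011×10^6 Pa = 2.011 MPa
unconsolidated mud: 1921 kg/m³ × 9.8 m/s² × 290 m = 5.459×10^6 Pa = 5.459 MPa
upper-mantle rock: 3266 kg/m³ × 9.8 m/s² × 19670 m = 6.296×10^8 Pa = 629.6 MPa
Total = 2.011 + 5.459 + 629.6 = 637.04 MPa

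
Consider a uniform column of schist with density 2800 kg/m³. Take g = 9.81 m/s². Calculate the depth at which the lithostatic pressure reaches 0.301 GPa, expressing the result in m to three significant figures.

11000 m

h = P/(ρg) = 0.301 GPa / (2800 kg/m³ × 9.81 m/s²) = 3.010×10^8 Pa / 27468 Pa/m = 10958 m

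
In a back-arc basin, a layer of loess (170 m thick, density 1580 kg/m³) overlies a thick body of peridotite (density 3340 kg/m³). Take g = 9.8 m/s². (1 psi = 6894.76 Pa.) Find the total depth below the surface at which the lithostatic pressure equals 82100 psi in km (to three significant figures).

17.4 km

Pressure at base of upper layers: 1580×9.8×170 = 2.632×10^6 Pa = 381.8 psi
Remaining pressure to be supplied by peridotite: 5.661×10^8 − 2.632×10^6 = 5.634×10^8 Pa
Additional depth in peridotite = 5.634×10^8 Pa / (3340 kg/m³ × 9.8 m/s²) = 17213 m
Total depth = 170 m + 17213 m = 17383 m
= 17.383 km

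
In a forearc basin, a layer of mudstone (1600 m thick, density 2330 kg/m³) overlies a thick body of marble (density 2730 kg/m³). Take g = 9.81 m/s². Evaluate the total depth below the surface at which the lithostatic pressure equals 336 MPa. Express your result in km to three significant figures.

Pressure at base of upper layers: 2330×9.81×1600 = 3.657×10^7 Pa = 36.57 MPa
Remaining pressure to be supplied by marble: 3.360×10^8 − 3.657×10^7 = 2.994×10^8 Pa
Additional depth in marble = 2.994×10^8 Pa / (2730 kg/m³ × 9.81 m/s²) = 11180 m
Total depth = 1600 m + 11180 m = 12780 m
= 12.780 km

12.8 km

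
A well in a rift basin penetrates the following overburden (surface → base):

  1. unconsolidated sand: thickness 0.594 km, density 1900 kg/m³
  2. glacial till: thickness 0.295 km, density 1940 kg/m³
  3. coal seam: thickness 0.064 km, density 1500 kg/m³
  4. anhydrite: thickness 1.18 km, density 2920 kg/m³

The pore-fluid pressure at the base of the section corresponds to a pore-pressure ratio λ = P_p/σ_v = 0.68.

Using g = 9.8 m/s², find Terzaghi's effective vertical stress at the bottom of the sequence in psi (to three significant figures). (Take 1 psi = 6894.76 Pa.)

2380 psi

Overburden (lithostatic) stress σ_v:
unconsolidated sand: 1900 kg/m³ × 9.8 m/s² × 594 m = 1.106×10^7 Pa = 11.06 MPa
glacial till: 1940 kg/m³ × 9.8 m/s² × 295 m = 5.609×10^6 Pa = 5.609 MPa
coal seam: 1500 kg/m³ × 9.8 m/s² × 64 m = 9.408×10^5 Pa = 0.9408 MPa
anhydrite: 2920 kg/m³ × 9.8 m/s² × 1180 m = 3.377×10^7 Pa = 33.77 MPa
Total = 11.06 + 5.609 + 0.9408 + 33.77 = 51.377 MPa
Pore pressure P_p = λ·σ_v = 0.68 × 51.38 MPa = 34.94 MPa
Effective stress σ' = σ_v − P_p = 51.38 − 34.94 = 16.440 MPa = 2384.5 psi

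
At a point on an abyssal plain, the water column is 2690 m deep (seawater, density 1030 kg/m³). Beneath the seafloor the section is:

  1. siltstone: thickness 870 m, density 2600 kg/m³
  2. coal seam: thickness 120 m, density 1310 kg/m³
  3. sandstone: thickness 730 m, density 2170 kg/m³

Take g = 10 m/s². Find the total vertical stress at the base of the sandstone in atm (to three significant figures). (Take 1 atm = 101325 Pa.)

669 atm

seawater: 1030 kg/m³ × 10 m/s² × 2690 m = 2.771×10^7 Pa = 273.4 atm
siltstone: 2600 kg/m³ × 10 m/s² × 870 m = 2.262×10^7 Pa = 223.2 atm
coal seam: 1310 kg/m³ × 10 m/s² × 120 m = 1.572×10^6 Pa = 15.51 atm
sandstone: 2170 kg/m³ × 10 m/s² × 730 m = 1.584×10^7 Pa = 156.3 atm
Total = 273.4 + 223.2 + 15.51 + 156.3 = 668.54 atm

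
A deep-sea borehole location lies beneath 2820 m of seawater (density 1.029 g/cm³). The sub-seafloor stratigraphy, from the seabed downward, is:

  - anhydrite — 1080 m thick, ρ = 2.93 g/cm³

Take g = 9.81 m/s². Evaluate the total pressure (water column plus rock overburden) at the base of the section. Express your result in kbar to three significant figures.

0.595 kbar

seawater: 1029 kg/m³ × 9.81 m/s² × 2820 m = 2.847×10^7 Pa = 0.2847 kbar
anhydrite: 2930 kg/m³ × 9.81 m/s² × 1080 m = 3.104×10^7 Pa = 0.3104 kbar
Total = 0.2847 + 0.3104 = 0.59509 kbar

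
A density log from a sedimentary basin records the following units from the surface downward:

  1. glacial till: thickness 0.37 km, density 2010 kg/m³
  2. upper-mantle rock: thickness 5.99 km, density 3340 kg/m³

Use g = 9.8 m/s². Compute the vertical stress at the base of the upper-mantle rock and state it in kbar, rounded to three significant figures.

glacial till: 2010 kg/m³ × 9.8 m/s² × 370 m = 7.288×10^6 Pa = 0.07288 kbar
upper-mantle rock: 3340 kg/m³ × 9.8 m/s² × 5990 m = 1.961×10^8 Pa = 1.961 kbar
Total = 0.07288 + 1.961 = 2.0335 kbar

2.03 kbar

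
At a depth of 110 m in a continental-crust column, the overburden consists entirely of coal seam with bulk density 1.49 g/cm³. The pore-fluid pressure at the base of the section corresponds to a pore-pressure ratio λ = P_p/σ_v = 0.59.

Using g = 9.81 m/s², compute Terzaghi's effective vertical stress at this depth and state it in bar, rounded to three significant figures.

Overburden (lithostatic) stress σ_v:
coal seam: 1490 kg/m³ × 9.81 m/s² × 110 m = 1.608×10^6 Pa = 1.608 MPa
Pore pressure P_p = λ·σ_v = 0.59 × 1.608 MPa = 0.9486 MPa
Effective stress σ' = σ_v − P_p = 1.608 − 0.9486 = 0.65922 MPa = 6.5922 bar

6.59 bar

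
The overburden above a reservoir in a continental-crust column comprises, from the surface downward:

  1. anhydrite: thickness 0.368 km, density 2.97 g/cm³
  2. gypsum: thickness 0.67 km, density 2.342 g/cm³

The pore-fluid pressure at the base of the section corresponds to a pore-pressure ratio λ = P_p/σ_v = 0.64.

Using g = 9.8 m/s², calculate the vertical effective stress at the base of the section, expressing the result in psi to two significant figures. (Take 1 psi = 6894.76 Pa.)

1400 psi

Overburden (lithostatic) stress σ_v:
anhydrite: 2970 kg/m³ × 9.8 m/s² × 368 m = 1.071×10^7 Pa = 10.71 MPa
gypsum: 2342 kg/m³ × 9.8 m/s² × 670 m = 1.538×10^7 Pa = 15.38 MPa
Total = 10.71 + 15.38 = 26.089 MPa
Pore pressure P_p = λ·σ_v = 0.64 × 26.09 MPa = 16.70 MPa
Effective stress σ' = σ_v − P_p = 26.09 − 16.70 = 9.3919 MPa = 1362.2 psi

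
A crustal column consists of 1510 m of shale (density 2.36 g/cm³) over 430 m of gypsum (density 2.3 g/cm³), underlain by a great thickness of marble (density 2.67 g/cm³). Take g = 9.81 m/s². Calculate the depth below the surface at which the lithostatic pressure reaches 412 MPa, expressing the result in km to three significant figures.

16.0 km

Pressure at base of upper layers: 2360×9.81×1510 + 2300×9.81×430 = 4.466×10^7 Pa = 44.66 MPa
Remaining pressure to be supplied by marble: 4.120×10^8 − 4.466×10^7 = 3.673×10^8 Pa
Additional depth in marble = 3.673×10^8 Pa / (2670 kg/m³ × 9.81 m/s²) = 14024 m
Total depth = 1940 m + 14024 m = 15964 m
= 15.964 km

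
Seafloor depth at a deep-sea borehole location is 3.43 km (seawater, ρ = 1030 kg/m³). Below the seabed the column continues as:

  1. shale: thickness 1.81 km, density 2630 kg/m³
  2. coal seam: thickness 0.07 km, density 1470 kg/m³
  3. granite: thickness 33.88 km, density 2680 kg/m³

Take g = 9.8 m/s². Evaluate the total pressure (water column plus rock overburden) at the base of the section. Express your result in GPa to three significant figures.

0.972 GPa

seawater: 1030 kg/m³ × 9.8 m/s² × 3430 m = 3.462×10^7 Pa = 0.03462 GPa
shale: 2630 kg/m³ × 9.8 m/s² × 1810 m = 4.665×10^7 Pa = 0.04665 GPa
coal seam: 1470 kg/m³ × 9.8 m/s² × 70 m = 1.008×10^6 Pa = 1.008×10^-3 GPa
granite: 2680 kg/m³ × 9.8 m/s² × 33880 m = 8.898×10^8 Pa = 0.8898 GPa
Total = 0.03462 + 0.04665 + 1.008×10^-3 + 0.8898 = 0.97211 GPa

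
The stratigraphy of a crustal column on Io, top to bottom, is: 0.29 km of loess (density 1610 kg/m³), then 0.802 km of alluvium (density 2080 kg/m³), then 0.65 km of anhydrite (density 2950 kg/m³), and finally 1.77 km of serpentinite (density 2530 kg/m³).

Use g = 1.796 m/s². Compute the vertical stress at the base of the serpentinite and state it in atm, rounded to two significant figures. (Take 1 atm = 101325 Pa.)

150 atm

loess: 1610 kg/m³ × 1.796 m/s² × 290 m = 8.386×10^5 Pa = 8.276 atm
alluvium: 2080 kg/m³ × 1.796 m/s² × 802 m = 2.996×10^6 Pa = 29.57 atm
anhydrite: 2950 kg/m³ × 1.796 m/s² × 650 m = 3.444×10^6 Pa = 33.99 atm
serpentinite: 2530 kg/m³ × 1.796 m/s² × 1770 m = 8.043×10^6 Pa = 79.37 atm
Total = 8.276 + 29.57 + 33.99 + 79.37 = 151.21 atm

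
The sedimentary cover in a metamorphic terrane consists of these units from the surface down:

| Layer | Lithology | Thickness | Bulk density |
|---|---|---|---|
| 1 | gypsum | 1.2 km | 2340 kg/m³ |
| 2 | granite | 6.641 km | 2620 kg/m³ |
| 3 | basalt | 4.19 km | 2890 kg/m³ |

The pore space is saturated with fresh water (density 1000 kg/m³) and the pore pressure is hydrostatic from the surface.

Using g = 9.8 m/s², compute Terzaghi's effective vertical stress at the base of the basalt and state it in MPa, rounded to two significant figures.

200 MPa

Overburden (lithostatic) stress σ_v:
gypsum: 2340 kg/m³ × 9.8 m/s² × 1200 m = 2.752×10^7 Pa = 27.52 MPa
granite: 2620 kg/m³ × 9.8 m/s² × 6641 m = 1.705×10^8 Pa = 170.5 MPa
basalt: 2890 kg/m³ × 9.8 m/s² × 4190 m = 1.187×10^8 Pa = 118.7 MPa
Total = 27.52 + 170.5 + 118.7 = 316.70 MPa
Pore pressure P_p = 1000 kg/m³ × 9.8 m/s² × 12031 m = 1.179×10^8 Pa = 117.9 MPa
Effective stress σ' = σ_v − P_p = 316.7 − 117.9 = 198.80 MPa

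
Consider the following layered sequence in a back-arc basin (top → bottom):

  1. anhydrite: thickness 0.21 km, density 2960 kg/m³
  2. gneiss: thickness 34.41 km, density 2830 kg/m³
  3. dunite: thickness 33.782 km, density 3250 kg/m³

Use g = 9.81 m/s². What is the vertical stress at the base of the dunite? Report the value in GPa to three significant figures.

2.04 GPa

anhydrite: 2960 kg/m³ × 9.81 m/s² × 210 m = 6.098×10^6 Pa = 6.098×10^-3 GPa
gneiss: 2830 kg/m³ × 9.81 m/s² × 34410 m = 9.553×10^8 Pa = 0.9553 GPa
dunite: 3250 kg/m³ × 9.81 m/s² × 33782 m = 1.077×10^9 Pa = 1.077 GPa
Total = 6.098×10^-3 + 0.9553 + 1.077 = 2.0385 GPa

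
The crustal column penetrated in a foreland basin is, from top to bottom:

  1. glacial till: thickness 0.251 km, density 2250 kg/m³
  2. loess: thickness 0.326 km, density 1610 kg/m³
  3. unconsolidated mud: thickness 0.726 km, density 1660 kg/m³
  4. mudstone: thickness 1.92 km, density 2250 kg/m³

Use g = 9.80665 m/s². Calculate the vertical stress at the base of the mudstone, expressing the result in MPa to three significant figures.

glacial till: 2250 kg/m³ × 9.80665 m/s² × 251 m = 5.538×10^6 Pa = 5.538 MPa
loess: 1610 kg/m³ × 9.80665 m/s² × 326 m = 5.147×10^6 Pa = 5.147 MPa
unconsolidated mud: 1660 kg/m³ × 9.80665 m/s² × 726 m = 1.182×10^7 Pa = 11.82 MPa
mudstone: 2250 kg/m³ × 9.80665 m/s² × 1920 m = 4.236×10^7 Pa = 42.36 MPa
Total = 5.538 + 5.147 + 11.82 + 42.36 = 64.869 MPa

64.9 MPa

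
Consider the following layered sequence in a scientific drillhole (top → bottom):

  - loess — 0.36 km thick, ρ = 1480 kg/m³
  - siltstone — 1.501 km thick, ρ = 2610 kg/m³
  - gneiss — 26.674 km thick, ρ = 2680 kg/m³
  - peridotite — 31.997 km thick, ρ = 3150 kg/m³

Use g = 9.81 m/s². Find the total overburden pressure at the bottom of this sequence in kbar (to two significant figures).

17 kbar

loess: 1480 kg/m³ × 9.81 m/s² × 360 m = 5.227×10^6 Pa = 0.05227 kbar
siltstone: 2610 kg/m³ × 9.81 m/s² × 1501 m = 3.843×10^7 Pa = 0.3843 kbar
gneiss: 2680 kg/m³ × 9.81 m/s² × 26674 m = 7.013×10^8 Pa = 7.013 kbar
peridotite: 3150 kg/m³ × 9.81 m/s² × 31997 m = 9.888×10^8 Pa = 9.888 kbar
Total = 0.05227 + 0.3843 + 7.013 + 9.888 = 17.337 kbar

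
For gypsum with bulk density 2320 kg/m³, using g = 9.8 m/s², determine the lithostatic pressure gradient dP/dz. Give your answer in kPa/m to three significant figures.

dP/dz = ρg = 2320 kg/m³ × 9.8 m/s² = 22736 Pa/m
= 22736 Pa/m × (1 kPa/m / 1000.0 Pa/m) = 22.736 kPa/m

22.7 kPa/m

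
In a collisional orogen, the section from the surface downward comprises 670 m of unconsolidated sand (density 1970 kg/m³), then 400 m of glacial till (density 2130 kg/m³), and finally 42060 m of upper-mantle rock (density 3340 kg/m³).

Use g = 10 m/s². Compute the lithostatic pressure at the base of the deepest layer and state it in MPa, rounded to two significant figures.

1400 MPa

unconsolidated sand: 1970 kg/m³ × 10 m/s² × 670 m = 1.320×10^7 Pa = 13.20 MPa
glacial till: 2130 kg/m³ × 10 m/s² × 400 m = 8.520×10^6 Pa = 8.520 MPa
upper-mantle rock: 3340 kg/m³ × 10 m/s² × 42060 m = 1.405×10^9 Pa = 1405 MPa
Total = 13.20 + 8.520 + 1405 = 1426.5 MPa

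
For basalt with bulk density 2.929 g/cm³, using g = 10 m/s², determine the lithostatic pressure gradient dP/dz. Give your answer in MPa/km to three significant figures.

29.3 MPa/km

dP/dz = ρg = 2929 kg/m³ × 10 m/s² = 29290 Pa/m
= 29290 Pa/m × (1 MPa/km / 1000.0 Pa/m) = 29.290 MPa/km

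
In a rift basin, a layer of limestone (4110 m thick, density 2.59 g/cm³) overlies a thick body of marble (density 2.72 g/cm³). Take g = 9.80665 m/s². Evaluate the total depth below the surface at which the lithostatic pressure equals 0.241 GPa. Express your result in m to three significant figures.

9230 m

Pressure at base of upper layers: 2590×9.80665×4110 = 1.044×10^8 Pa = 0.1044 GPa
Remaining pressure to be supplied by marble: 2.410×10^8 − 1.044×10^8 = 1.366×10^8 Pa
Additional depth in marble = 1.366×10^8 Pa / (2720 kg/m³ × 9.80665 m/s²) = 5121.4 m
Total depth = 4110 m + 5121.4 m = 9231.4 m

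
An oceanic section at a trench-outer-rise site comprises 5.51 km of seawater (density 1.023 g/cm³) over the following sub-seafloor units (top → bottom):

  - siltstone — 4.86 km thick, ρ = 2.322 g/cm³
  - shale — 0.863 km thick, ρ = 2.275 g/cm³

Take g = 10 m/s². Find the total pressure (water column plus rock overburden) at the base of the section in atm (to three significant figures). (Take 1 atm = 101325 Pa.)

seawater: 1023 kg/m³ × 10 m/s² × 5510 m = 5.637×10^7 Pa = 556.3 atm
siltstone: 2322 kg/m³ × 10 m/s² × 4860 m = 1.128×10^8 Pa = 1114 atm
shale: 2275 kg/m³ × 10 m/s² × 863 m = 1.963×10^7 Pa = 193.8 atm
Total = 556.3 + 1114 + 193.8 = 1863.8 atm

1860 atm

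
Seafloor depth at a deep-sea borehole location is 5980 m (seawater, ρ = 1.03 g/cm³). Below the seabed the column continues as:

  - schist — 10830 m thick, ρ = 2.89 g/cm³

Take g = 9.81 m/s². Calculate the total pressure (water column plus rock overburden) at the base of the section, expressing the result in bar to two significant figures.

3700 bar

seawater: 1030 kg/m³ × 9.81 m/s² × 5980 m = 6.042×10^7 Pa = 604.2 bar
schist: 2890 kg/m³ × 9.81 m/s² × 10830 m = 3.070×10^8 Pa = 3070 bar
Total = 604.2 + 3070 = 3674.6 bar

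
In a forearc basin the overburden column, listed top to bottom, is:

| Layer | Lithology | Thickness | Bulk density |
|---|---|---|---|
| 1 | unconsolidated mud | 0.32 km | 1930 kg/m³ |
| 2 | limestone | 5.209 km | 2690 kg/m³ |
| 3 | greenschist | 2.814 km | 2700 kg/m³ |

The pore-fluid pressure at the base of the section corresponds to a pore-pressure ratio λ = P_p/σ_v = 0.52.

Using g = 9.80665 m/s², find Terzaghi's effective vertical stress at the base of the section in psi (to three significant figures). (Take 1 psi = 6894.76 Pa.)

Overburden (lithostatic) stress σ_v:
unconsolidated mud: 1930 kg/m³ × 9.80665 m/s² × 320 m = 6.057×10^6 Pa = 6.057 MPa
limestone: 2690 kg/m³ × 9.80665 m/s² × 5209 m = 1.374×10^8 Pa = 137.4 MPa
greenschist: 2700 kg/m³ × 9.80665 m/s² × 2814 m = 7.451×10^7 Pa = 74.51 MPa
Total = 6.057 + 137.4 + 74.51 = 217.98 MPa
Pore pressure P_p = λ·σ_v = 0.52 × 218.0 MPa = 113.3 MPa
Effective stress σ' = σ_v − P_p = 218.0 − 113.3 = 104.63 MPa = 15175 psi

15200 psi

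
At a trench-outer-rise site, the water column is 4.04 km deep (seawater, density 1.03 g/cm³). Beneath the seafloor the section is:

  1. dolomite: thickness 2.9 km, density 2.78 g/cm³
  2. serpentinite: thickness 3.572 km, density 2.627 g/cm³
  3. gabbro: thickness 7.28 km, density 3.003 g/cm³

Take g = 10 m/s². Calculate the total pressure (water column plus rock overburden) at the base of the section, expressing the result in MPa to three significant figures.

435 MPa

seawater: 1030 kg/m³ × 10 m/s² × 4040 m = 4.161×10^7 Pa = 41.61 MPa
dolomite: 2780 kg/m³ × 10 m/s² × 2900 m = 8.062×10^7 Pa = 80.62 MPa
serpentinite: 2627 kg/m³ × 10 m/s² × 3572 m = 9.384×10^7 Pa = 93.84 MPa
gabbro: 3003 kg/m³ × 10 m/s² × 7280 m = 2.186×10^8 Pa = 218.6 MPa
Total = 41.61 + 80.62 + 93.84 + 218.6 = 434.69 MPa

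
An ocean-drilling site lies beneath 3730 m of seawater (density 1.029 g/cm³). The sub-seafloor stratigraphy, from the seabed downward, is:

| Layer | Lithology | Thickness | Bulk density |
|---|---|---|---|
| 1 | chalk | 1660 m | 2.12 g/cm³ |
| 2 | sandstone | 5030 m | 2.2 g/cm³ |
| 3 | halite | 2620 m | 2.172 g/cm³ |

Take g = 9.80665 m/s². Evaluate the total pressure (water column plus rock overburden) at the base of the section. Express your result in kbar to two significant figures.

seawater: 1029 kg/m³ × 9.80665 m/s² × 3730 m = 3.764×10^7 Pa = 0.3764 kbar
chalk: 2120 kg/m³ × 9.80665 m/s² × 1660 m = 3.451×10^7 Pa = 0.3451 kbar
sandstone: 2200 kg/m³ × 9.80665 m/s² × 5030 m = 1.085×10^8 Pa = 1.085 kbar
halite: 2172 kg/m³ × 9.80665 m/s² × 2620 m = 5.581×10^7 Pa = 0.5581 kbar
Total = 0.3764 + 0.3451 + 1.085 + 0.5581 = 2.3648 kbar

2.4 kbar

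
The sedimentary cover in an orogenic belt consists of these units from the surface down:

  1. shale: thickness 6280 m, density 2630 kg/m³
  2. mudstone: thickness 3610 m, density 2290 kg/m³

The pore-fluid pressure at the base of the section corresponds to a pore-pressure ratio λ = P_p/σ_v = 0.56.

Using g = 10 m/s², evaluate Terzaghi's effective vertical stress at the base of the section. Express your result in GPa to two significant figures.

0.11 GPa

Overburden (lithostatic) stress σ_v:
shale: 2630 kg/m³ × 10 m/s² × 6280 m = 1.652×10^8 Pa = 165.2 MPa
mudstone: 2290 kg/m³ × 10 m/s² × 3610 m = 8.267×10^7 Pa = 82.67 MPa
Total = 165.2 + 82.67 = 247.83 MPa
Pore pressure P_p = λ·σ_v = 0.56 × 247.8 MPa = 138.8 MPa
Effective stress σ' = σ_v − P_p = 247.8 − 138.8 = 109.05 MPa = 0.10905 GPa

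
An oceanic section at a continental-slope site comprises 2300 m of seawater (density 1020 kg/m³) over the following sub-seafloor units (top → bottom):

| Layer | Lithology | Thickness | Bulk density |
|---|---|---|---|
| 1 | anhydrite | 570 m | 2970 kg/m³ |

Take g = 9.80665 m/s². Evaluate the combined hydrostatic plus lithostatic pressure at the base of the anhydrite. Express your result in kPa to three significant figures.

39600 kPa

seawater: 1020 kg/m³ × 9.80665 m/s² × 2300 m = 2.301×10^7 Pa = 23006 kPa
anhydrite: 2970 kg/m³ × 9.80665 m/s² × 570 m = 1.660×10^7 Pa = 16602 kPa
Total = 23006 + 16602 = 39608 kPa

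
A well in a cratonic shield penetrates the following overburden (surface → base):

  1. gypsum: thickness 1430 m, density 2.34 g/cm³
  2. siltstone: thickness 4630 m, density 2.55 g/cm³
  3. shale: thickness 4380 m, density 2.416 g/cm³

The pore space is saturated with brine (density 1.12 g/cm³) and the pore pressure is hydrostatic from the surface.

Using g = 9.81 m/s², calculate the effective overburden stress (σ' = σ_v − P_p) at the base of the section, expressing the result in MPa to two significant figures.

Overburden (lithostatic) stress σ_v:
gypsum: 2340 kg/m³ × 9.81 m/s² × 1430 m = 3.283×10^7 Pa = 32.83 MPa
siltstone: 2550 kg/m³ × 9.81 m/s² × 4630 m = 1.158×10^8 Pa = 115.8 MPa
shale: 2416 kg/m³ × 9.81 m/s² × 4380 m = 1.038×10^8 Pa = 103.8 MPa
Total = 32.83 + 115.8 + 103.8 = 252.46 MPa
Pore pressure P_p = 1120 kg/m³ × 9.81 m/s² × 10440 m = 1.147×10^8 Pa = 114.7 MPa
Effective stress σ' = σ_v − P_p = 252.5 − 114.7 = 137.75 MPa

140 MPa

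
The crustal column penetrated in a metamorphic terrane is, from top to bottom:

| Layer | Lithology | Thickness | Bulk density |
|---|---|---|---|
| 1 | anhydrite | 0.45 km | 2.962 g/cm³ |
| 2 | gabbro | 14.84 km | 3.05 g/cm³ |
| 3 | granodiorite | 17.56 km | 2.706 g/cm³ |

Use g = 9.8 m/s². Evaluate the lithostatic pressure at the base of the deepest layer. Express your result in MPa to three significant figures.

anhydrite: 2962 kg/m³ × 9.8 m/s² × 450 m = 1.306×10^7 Pa = 13.06 MPa
gabbro: 3050 kg/m³ × 9.8 m/s² × 14840 m = 4.436×10^8 Pa = 443.6 MPa
granodiorite: 2706 kg/m³ × 9.8 m/s² × 17560 m = 4.657×10^8 Pa = 465.7 MPa
Total = 13.06 + 443.6 + 465.7 = 922.30 MPa

922 MPa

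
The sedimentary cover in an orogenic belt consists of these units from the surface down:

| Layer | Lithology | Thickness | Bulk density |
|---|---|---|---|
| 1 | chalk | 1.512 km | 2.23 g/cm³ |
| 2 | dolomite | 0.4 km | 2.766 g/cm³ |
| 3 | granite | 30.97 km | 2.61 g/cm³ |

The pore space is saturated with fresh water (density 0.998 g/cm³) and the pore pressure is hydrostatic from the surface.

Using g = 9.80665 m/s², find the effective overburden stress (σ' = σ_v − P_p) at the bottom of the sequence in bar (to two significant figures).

Overburden (lithostatic) stress σ_v:
chalk: 2230 kg/m³ × 9.80665 m/s² × 1512 m = 3.307×10^7 Pa = 33.07 MPa
dolomite: 2766 kg/m³ × 9.80665 m/s² × 400 m = 1.085×10^7 Pa = 10.85 MPa
granite: 2610 kg/m³ × 9.80665 m/s² × 30970 m = 7.927×10^8 Pa = 792.7 MPa
Total = 33.07 + 10.85 + 792.7 = 836.60 MPa
Pore pressure P_p = 998 kg/m³ × 9.80665 m/s² × 32882 m = 3.218×10^8 Pa = 321.8 MPa
Effective stress σ' = σ_v − P_p = 836.6 − 321.8 = 514.79 MPa = 5147.9 bar

5100 bar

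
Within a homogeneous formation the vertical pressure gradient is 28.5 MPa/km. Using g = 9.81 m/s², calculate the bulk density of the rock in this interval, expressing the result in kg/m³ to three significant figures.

ρ = (dP/dz)/g = 28.5 MPa/km / 9.81 m/s² = 28500 Pa/m / 9.81 m/s² = 2905.2 kg/m³

2910 kg/m³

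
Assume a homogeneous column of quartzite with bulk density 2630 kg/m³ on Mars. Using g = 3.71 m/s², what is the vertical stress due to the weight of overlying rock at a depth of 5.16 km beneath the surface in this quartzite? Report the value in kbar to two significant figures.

quartzite: 2630 kg/m³ × 3.71 m/s² × 5160 m = 5.035×10^7 Pa = 0.5035 kbar

0.50 kbar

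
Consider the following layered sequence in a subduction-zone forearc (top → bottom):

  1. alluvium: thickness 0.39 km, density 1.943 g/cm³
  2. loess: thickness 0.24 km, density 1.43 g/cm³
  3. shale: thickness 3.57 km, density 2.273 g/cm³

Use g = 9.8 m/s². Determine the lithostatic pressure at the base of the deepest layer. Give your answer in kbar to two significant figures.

0.90 kbar

alluvium: 1943 kg/m³ × 9.8 m/s² × 390 m = 7.426×10^6 Pa = 0.07426 kbar
loess: 1430 kg/m³ × 9.8 m/s² × 240 m = 3.363×10^6 Pa = 0.03363 kbar
shale: 2273 kg/m³ × 9.8 m/s² × 3570 m = 7.952×10^7 Pa = 0.7952 kbar
Total = 0.07426 + 0.03363 + 0.7952 = 0.90313 kbar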